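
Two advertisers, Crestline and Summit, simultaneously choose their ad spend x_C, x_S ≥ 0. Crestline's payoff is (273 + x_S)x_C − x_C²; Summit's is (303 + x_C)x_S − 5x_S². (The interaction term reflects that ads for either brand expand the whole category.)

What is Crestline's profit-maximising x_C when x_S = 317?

295

Expanding Crestline's payoff: 273x_C + x_Sx_C − x_C².
∂π/∂x_C = 273 + x_S − 2x_C = 0, so x_C = 136.5 + 0.5x_S.
At x_S = 317: x_C = 136.5 + 0.5·317 = 295.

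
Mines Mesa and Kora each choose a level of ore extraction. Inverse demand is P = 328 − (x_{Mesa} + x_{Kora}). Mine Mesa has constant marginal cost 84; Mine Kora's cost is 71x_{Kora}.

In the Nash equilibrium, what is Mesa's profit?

Mine Mesa's profit: π = x_{Mesa}(328 − (x_{Mesa} + x_{Kora})) − 84x_{Mesa}.
∂π/∂x_{Mesa} = 244 − 2x_{Mesa} − x_{Kora} = 0, so x_{Mesa} = 122 − 0.5x_{Kora}.
By the same steps for Kora: x_{Kora} = 128.5 − 0.5x_{Mesa}.
Solving the two reaction functions simultaneously: (1 − (−0.5)(−0.5))x_{Mesa} = 122 − 0.5·128.5, so 0.75x_{Mesa} = 57.75 and x_{Mesa} = 77.
Then x_{Kora} = 128.5 − 0.5·77 = 90.
Price P = 328 − 167 = 161.
Mesa's profit: (161 − 84)·77 = 5929.

5929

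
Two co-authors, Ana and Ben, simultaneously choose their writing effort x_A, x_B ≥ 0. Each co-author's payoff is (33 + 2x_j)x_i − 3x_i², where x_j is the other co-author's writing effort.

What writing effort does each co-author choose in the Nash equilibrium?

8.25

Ana's payoff is (33 + 2x_B)x_A − 3x_A².
∂π/∂x_A = 33 + 2x_B − 6x_A = 0, so x_A = 5.5 + (1/3)x_B.
Setting x_A = x_B in the reaction function: x_A = 5.5 + (1/3)x_A, so x_A = 5.5 / (2/3) = 8.25.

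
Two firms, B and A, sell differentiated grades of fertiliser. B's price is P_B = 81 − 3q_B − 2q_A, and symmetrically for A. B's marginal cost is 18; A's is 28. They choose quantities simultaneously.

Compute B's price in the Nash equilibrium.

43.5

Firm B's profit: π = q_B(81 − 3q_B − 2q_A) − 18q_B.
∂π/∂q_B = 63 − 6q_B − 2q_A = 0 ⇒ q_B = 10.5 − (1/3)q_A.
Similarly q_A = 53/6 − (1/3)q_B.
Plugging q_A into B's best response: q_B = 10.5 − (1/3)(53/6 − (1/3)q_B) ⇒ (8/9)q_B = 68/9, so q_B = 8.5.
Then q_A = 53/6 − (1/3)·8.5 = 6.
P_B = 81 − 3·8.5 − 2·6 = 43.5.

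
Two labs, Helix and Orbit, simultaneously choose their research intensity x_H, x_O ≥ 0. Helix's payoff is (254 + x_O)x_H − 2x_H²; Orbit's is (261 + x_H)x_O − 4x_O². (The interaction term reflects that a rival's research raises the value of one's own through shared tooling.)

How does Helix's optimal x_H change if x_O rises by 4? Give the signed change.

Expanding Helix's payoff: 254x_H + x_Ox_H − 2x_H².
∂π/∂x_H = 254 + x_O − 4x_H = 0, so x_H = 63.5 + 0.25x_O.
The reaction-function slope is 0.25, so a 4-unit rise in x_O moves x_H by 0.25 × 4 = 1. Helix's best response rises — the actions are strategic complements.

1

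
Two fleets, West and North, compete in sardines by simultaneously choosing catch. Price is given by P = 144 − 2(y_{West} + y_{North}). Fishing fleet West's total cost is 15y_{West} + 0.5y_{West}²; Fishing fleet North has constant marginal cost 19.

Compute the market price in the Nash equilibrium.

Fishing fleet West's profit: π = y_{West}(144 − 2(y_{West} + y_{North})) − 15y_{West} − 0.5y_{West}².
∂π/∂y_{West} = 129 − 5y_{West} − 2y_{North} = 0, so y_{West} = 25.8 − 0.4y_{North}.
For North: ∂π/∂y_{North} = 125 − 4y_{North} − 2y_{West} = 0 ⇒ y_{North} = 31.25 − 0.5y_{West}.
Substituting the second reaction function into the first: y_{West} = 25.8 − 0.4(31.25 − 0.5y_{West}), which gives 0.8y_{West} = 13.3 ⇒ y_{West} = 16.625.
Then y_{North} = 31.25 − 0.5·16.625 = 22.9375.
Equilibrium price: P = 144 − 2·39.5625 = 64.875.

64.875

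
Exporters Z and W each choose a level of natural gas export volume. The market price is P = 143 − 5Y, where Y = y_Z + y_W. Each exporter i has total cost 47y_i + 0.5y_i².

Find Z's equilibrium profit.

Exporter Z's profit: π = y_Z(143 − 5(y_Z + y_W)) − 47y_Z − 0.5y_Z².
∂π/∂y_Z = 96 − 11y_Z − 5y_W = 0, so y_Z = 96/11 − (5/11)y_W.
By symmetry y_W = y_Z; substituting into the reaction function, (16/11)y_Z = 96/11 and y_Z = 6.
Price P = 143 − 5·12 = 83.
Z's profit: (83 − 47)·6 − 0.5(6)² = 198.

198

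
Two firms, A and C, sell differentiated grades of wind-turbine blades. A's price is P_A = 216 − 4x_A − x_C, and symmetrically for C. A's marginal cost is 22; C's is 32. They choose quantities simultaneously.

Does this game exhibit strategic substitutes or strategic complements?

Firm A's profit: π = x_A(216 − 4x_A − x_C) − 22x_A.
∂π/∂x_A = 194 − 8x_A − x_C = 0 ⇒ x_A = 24.25 − 0.125x_C.
The best-response slope dx_A/dx_C = −0.125 < 0: the reaction function is downward-sloping, so the choices are strategic substitutes.

strategic substitutes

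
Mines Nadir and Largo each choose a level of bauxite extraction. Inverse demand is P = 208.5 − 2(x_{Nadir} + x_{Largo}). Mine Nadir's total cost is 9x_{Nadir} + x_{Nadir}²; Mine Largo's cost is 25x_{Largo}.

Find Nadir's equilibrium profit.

Mine Nadir's profit: π = x_{Nadir}(208.5 − 2(x_{Nadir} + x_{Largo})) − 9x_{Nadir} − x_{Nadir}².
∂π/∂x_{Nadir} = 199.5 − 6x_{Nadir} − 2x_{Largo} = 0, so x_{Nadir} = 33.25 − (1/3)x_{Largo}.
For Largo: ∂π/∂x_{Largo} = 183.5 − 4x_{Largo} − 2x_{Nadir} = 0 ⇒ x_{Largo} = 45.875 − 0.5x_{Nadir}.
Solving the two reaction functions simultaneously: (1 − (−1/3)(−0.5))x_{Nadir} = 33.25 − (1/3)·45.875, so (5/6)x_{Nadir} = 431/24 and x_{Nadir} = 21.55.
Then x_{Largo} = 45.875 − 0.5·21.55 = 35.1.
Price P = 208.5 − 2·56.65 = 95.2.
Nadir's profit: (95.2 − 9)·21.55 − (21.55)² = 1393.2075.

1393.2075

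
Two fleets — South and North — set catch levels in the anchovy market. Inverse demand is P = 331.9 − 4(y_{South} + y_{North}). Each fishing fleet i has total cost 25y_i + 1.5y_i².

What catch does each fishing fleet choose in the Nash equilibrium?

Fishing fleet South's profit: π = y_{South}(331.9 − 4(y_{South} + y_{North})) − 25y_{South} − 1.5y_{South}².
∂π/∂y_{South} = 306.9 − 11y_{South} − 4y_{North} = 0, so y_{South} = 27.9 − (4/11)y_{North}.
By symmetry y_{North} = y_{South}; substituting into the reaction function, (15/11)y_{South} = 27.9 and y_{South} = 20.46.

20.46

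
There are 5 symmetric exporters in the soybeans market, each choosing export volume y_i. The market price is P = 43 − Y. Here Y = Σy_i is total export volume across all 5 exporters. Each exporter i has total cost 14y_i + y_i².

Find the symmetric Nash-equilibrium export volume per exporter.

A representative exporter's profit is π_i = y_i(43 − Y) − 14y_i − y_i², with Y = y_i + Σ_{j≠i} y_j.
First-order condition: 29 − 4y_i − Σ_{j≠i} y_j = 0.
Imposing symmetry (y_j = y for all j) turns Σ_{j≠i} y_j into 4y, so 29 = 8y and y = 3.625.

3.625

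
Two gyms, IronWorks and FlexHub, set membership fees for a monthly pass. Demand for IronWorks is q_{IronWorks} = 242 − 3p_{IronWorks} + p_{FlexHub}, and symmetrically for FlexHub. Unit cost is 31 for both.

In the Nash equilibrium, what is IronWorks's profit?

IronWorks's profit: π = (p_{IronWorks} − 31)(242 − 3p_{IronWorks} + p_{FlexHub}).
∂π/∂p_{IronWorks} = 335 − 6p_{IronWorks} + p_{FlexHub} = 0 ⇒ p_{IronWorks} = 335/6 + (1/6)p_{FlexHub}.
The game is symmetric, so in equilibrium p_{FlexHub} = p_{IronWorks}: the reaction function gives (5/6)p_{IronWorks} = 335/6, hence p_{IronWorks} = 67.
q_{IronWorks} = 242 − 3·67 + 67 = 108.
Profit = (67 − 31)·108 = 3888.

3888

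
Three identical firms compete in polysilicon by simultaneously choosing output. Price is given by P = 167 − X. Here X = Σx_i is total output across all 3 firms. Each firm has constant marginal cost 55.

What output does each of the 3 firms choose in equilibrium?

28

A representative firm's profit is π_i = x_i(167 − X) − 55x_i, with X = x_i + Σ_{j≠i} x_j.
First-order condition: 112 − 2x_i − Σ_{j≠i} x_j = 0.
Imposing symmetry (x_j = x for all j) turns Σ_{j≠i} x_j into 2x, so 112 = 4x and x = 28.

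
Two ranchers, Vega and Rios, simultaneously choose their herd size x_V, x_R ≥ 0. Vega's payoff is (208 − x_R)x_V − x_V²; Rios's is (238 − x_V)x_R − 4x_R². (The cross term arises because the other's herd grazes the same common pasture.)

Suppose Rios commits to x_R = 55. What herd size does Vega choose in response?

Expanding Vega's payoff: 208x_V − x_Rx_V − x_V².
∂π/∂x_V = 208 − x_R − 2x_V = 0, so x_V = 104 − 0.5x_R.
At x_R = 55: x_V = 104 − 0.5·55 = 76.5.

76.5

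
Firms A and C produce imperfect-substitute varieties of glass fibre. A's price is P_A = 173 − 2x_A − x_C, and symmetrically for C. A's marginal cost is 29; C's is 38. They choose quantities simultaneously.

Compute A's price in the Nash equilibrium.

87.8

Firm A's profit: π = x_A(173 − 2x_A − x_C) − 29x_A.
∂π/∂x_A = 144 − 4x_A − x_C = 0 ⇒ x_A = 36 − 0.25x_C.
Similarly x_C = 33.75 − 0.25x_A.
Substituting the second reaction function into the first: x_A = 36 − 0.25(33.75 − 0.25x_A), which gives 0.9375x_A = 27.5625 ⇒ x_A = 29.4.
Then x_C = 33.75 − 0.25·29.4 = 26.4.
P_A = 173 − 2·29.4 − 26.4 = 87.8.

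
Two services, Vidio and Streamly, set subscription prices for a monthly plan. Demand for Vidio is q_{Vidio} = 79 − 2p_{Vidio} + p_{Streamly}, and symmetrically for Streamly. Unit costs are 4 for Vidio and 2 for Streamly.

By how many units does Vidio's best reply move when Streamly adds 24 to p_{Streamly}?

Vidio's profit: π = (p_{Vidio} − 4)(79 − 2p_{Vidio} + p_{Streamly}).
∂π/∂p_{Vidio} = 87 − 4p_{Vidio} + p_{Streamly} = 0 ⇒ p_{Vidio} = 21.75 + 0.25p_{Streamly}.
The reaction-function slope is 0.25, so a 24-unit rise in p_{Streamly} moves p_{Vidio} by 0.25 × 24 = 6. Vidio's best response rises — the actions are strategic complements.

6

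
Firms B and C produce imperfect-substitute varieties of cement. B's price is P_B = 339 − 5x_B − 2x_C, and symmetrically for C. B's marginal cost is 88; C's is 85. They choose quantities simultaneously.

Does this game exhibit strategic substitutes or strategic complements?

Firm B's profit: π = x_B(339 − 5x_B − 2x_C) − 88x_B.
∂π/∂x_B = 251 − 10x_B − 2x_C = 0 ⇒ x_B = 25.1 − 0.2x_C.
The best-response slope dx_B/dx_C = −0.2 < 0: the reaction function is downward-sloping, so the choices are strategic substitutes.

strategic substitutes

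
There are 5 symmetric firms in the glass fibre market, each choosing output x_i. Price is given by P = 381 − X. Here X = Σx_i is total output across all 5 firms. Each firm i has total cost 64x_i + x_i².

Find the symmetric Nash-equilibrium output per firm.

A representative firm's profit is π_i = x_i(381 − X) − 64x_i − x_i², with X = x_i + Σ_{j≠i} x_j.
First-order condition: 317 − 4x_i − Σ_{j≠i} x_j = 0.
In a symmetric equilibrium every firm chooses the same x, so Σ_{j≠i} x_j = 4x. The condition becomes 317 − 8x = 0, giving x = 317/8 = 39.625.

39.625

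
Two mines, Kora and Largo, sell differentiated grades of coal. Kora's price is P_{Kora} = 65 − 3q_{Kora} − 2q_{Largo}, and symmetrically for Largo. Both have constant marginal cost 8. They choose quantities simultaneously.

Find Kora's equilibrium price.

Mine Kora's profit: π = q_{Kora}(65 − 3q_{Kora} − 2q_{Largo}) − 8q_{Kora}.
∂π/∂q_{Kora} = 57 − 6q_{Kora} − 2q_{Largo} = 0 ⇒ q_{Kora} = 9.5 − (1/3)q_{Largo}.
The game is symmetric, so in equilibrium q_{Largo} = q_{Kora}: the reaction function gives (4/3)q_{Kora} = 9.5, hence q_{Kora} = 7.125.
P_{Kora} = 65 − 3·7.125 − 2·7.125 = 29.375.

29.375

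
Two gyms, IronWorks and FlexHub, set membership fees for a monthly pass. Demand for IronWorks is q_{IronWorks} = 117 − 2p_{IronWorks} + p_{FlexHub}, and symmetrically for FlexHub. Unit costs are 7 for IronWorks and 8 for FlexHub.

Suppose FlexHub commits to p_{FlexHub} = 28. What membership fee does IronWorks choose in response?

39.75

IronWorks's profit: π = (p_{IronWorks} − 7)(117 − 2p_{IronWorks} + p_{FlexHub}).
∂π/∂p_{IronWorks} = 131 − 4p_{IronWorks} + p_{FlexHub} = 0 ⇒ p_{IronWorks} = 32.75 + 0.25p_{FlexHub}.
At p_{FlexHub} = 28: p_{IronWorks} = 32.75 + 0.25·28 = 39.75.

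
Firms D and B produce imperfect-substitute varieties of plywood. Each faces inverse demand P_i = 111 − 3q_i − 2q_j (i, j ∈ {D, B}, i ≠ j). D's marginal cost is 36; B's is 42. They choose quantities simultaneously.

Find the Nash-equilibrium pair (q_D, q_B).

9.75, 8.25

Firm D's profit: π = q_D(111 − 3q_D − 2q_B) − 36q_D.
∂π/∂q_D = 75 − 6q_D − 2q_B = 0 ⇒ q_D = 12.5 − (1/3)q_B.
Similarly q_B = 11.5 − (1/3)q_D.
Substituting the second reaction function into the first: q_D = 12.5 − (1/3)(11.5 − (1/3)q_D), which gives (8/9)q_D = 26/3 ⇒ q_D = 9.75.
Then q_B = 11.5 − (1/3)·9.75 = 8.25.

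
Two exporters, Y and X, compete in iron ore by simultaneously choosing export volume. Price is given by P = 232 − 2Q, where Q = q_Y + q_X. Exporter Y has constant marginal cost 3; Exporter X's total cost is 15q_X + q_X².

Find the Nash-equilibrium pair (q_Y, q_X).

47, 20.5

Exporter Y's profit: π = q_Y(232 − 2(q_Y + q_X)) − 3q_Y.
∂π/∂q_Y = 229 − 4q_Y − 2q_X = 0, so q_Y = 57.25 − 0.5q_X.
For X: ∂π/∂q_X = 217 − 6q_X − 2q_Y = 0 ⇒ q_X = 217/6 − (1/3)q_Y.
Plugging q_X into Y's best response: q_Y = 57.25 − 0.5(217/6 − (1/3)q_Y) ⇒ (5/6)q_Y = 235/6, so q_Y = 47.
Then q_X = 217/6 − (1/3)·47 = 20.5.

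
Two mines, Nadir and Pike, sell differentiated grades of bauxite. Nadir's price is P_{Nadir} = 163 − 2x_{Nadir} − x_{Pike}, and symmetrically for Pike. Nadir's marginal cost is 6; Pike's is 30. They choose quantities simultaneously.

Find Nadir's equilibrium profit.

2178

Mine Nadir's profit: π = x_{Nadir}(163 − 2x_{Nadir} − x_{Pike}) − 6x_{Nadir}.
∂π/∂x_{Nadir} = 157 − 4x_{Nadir} − x_{Pike} = 0 ⇒ x_{Nadir} = 39.25 − 0.25x_{Pike}.
Similarly x_{Pike} = 33.25 − 0.25x_{Nadir}.
Solving the two reaction functions simultaneously: (1 − (−0.25)(−0.25))x_{Nadir} = 39.25 − 0.25·33.25, so 0.9375x_{Nadir} = 30.9375 and x_{Nadir} = 33.
Then x_{Pike} = 33.25 − 0.25·33 = 25.
P_{Nadir} = 163 − 2·33 − 25 = 72.
Profit = (72 − 6)·33 = 2178.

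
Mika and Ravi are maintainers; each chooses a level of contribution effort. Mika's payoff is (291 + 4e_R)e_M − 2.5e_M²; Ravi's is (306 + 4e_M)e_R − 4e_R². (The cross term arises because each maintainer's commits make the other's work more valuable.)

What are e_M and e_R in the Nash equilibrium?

Expanding Mika's payoff: 291e_M + 4e_Re_M − 2.5e_M².
∂π/∂e_M = 291 + 4e_R − 5e_M = 0, so e_M = 58.2 + 0.8e_R.
Likewise for Ravi: e_R = 38.25 + 0.5e_M.
Solving the two reaction functions simultaneously: (1 − (0.8)(0.5))e_M = 58.2 + 0.8·38.25, so 0.6e_M = 88.8 and e_M = 148.
Then e_R = 38.25 + 0.5·148 = 112.25.

148, 112.25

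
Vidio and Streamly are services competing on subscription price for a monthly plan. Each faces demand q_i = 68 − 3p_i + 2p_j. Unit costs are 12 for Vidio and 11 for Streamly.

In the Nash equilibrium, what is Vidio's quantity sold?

41.4375

Vidio's profit: π = (p_{Vidio} − 12)(68 − 3p_{Vidio} + 2p_{Streamly}).
∂π/∂p_{Vidio} = 104 − 6p_{Vidio} + 2p_{Streamly} = 0 ⇒ p_{Vidio} = 52/3 + (1/3)p_{Streamly}.
Similarly p_{Streamly} = 101/6 + (1/3)p_{Vidio}.
Solving the two reaction functions simultaneously: (1 − (1/3)(1/3))p_{Vidio} = 52/3 + (1/3)·(101/6), so (8/9)p_{Vidio} = 413/18 and p_{Vidio} = 25.8125.
Then p_{Streamly} = 101/6 + (1/3)·25.8125 = 25.4375.
q_{Vidio} = 68 − 3·25.8125 + 2·25.4375 = 41.4375.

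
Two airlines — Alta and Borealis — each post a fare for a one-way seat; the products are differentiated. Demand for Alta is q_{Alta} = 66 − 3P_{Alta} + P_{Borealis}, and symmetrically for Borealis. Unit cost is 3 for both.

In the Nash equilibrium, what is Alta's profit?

432

Alta's profit: π = (P_{Alta} − 3)(66 − 3P_{Alta} + P_{Borealis}).
∂π/∂P_{Alta} = 75 − 6P_{Alta} + P_{Borealis} = 0 ⇒ P_{Alta} = 12.5 + (1/6)P_{Borealis}.
Setting P_{Alta} = P_{Borealis} in the reaction function: P_{Alta} = 12.5 + (1/6)P_{Alta}, so P_{Alta} = 12.5 / (5/6) = 15.
q_{Alta} = 66 − 3·15 + 15 = 36.
Profit = (15 − 3)·36 = 432.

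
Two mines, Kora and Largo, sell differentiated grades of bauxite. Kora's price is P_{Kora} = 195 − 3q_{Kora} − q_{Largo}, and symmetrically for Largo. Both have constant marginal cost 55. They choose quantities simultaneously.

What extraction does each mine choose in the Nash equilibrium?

Mine Kora's profit: π = q_{Kora}(195 − 3q_{Kora} − q_{Largo}) − 55q_{Kora}.
∂π/∂q_{Kora} = 140 − 6q_{Kora} − q_{Largo} = 0 ⇒ q_{Kora} = 70/3 − (1/6)q_{Largo}.
By symmetry q_{Largo} = q_{Kora}; substituting into the reaction function, (7/6)q_{Kora} = 70/3 and q_{Kora} = 20.

20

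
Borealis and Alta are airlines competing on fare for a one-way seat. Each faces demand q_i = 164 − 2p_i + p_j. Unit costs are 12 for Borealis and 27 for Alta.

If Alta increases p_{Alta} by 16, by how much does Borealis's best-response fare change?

4

Borealis's profit: π = (p_{Borealis} − 12)(164 − 2p_{Borealis} + p_{Alta}).
∂π/∂p_{Borealis} = 188 − 4p_{Borealis} + p_{Alta} = 0 ⇒ p_{Borealis} = 47 + 0.25p_{Alta}.
The reaction-function slope is 0.25, so a 16-unit rise in p_{Alta} moves p_{Borealis} by 0.25 × 16 = 4. Borealis's best response rises — the actions are strategic complements.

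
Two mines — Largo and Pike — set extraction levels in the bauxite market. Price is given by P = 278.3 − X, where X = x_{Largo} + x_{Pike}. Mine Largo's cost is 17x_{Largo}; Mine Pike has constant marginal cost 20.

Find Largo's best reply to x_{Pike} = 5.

Mine Largo's profit: π = x_{Largo}(278.3 − (x_{Largo} + x_{Pike})) − 17x_{Largo}.
∂π/∂x_{Largo} = 261.3 − 2x_{Largo} − x_{Pike} = 0, so x_{Largo} = 130.65 − 0.5x_{Pike}.
At x_{Pike} = 5: x_{Largo} = 130.65 − 0.5·5 = 128.15.

128.15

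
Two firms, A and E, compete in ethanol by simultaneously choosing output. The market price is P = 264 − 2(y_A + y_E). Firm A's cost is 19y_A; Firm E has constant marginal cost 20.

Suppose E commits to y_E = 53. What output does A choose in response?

34.75

Firm A's profit: π = y_A(264 − 2(y_A + y_E)) − 19y_A.
∂π/∂y_A = 245 − 4y_A − 2y_E = 0, so y_A = 61.25 − 0.5y_E.
At y_E = 53: y_A = 61.25 − 0.5·53 = 34.75.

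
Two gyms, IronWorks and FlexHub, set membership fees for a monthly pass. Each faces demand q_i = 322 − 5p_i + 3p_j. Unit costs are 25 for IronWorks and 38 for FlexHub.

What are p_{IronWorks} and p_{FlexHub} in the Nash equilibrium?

IronWorks's profit: π = (p_{IronWorks} − 25)(322 − 5p_{IronWorks} + 3p_{FlexHub}).
∂π/∂p_{IronWorks} = 447 − 10p_{IronWorks} + 3p_{FlexHub} = 0 ⇒ p_{IronWorks} = 44.7 + 0.3p_{FlexHub}.
Similarly p_{FlexHub} = 51.2 + 0.3p_{IronWorks}.
Substituting the second reaction function into the first: p_{IronWorks} = 44.7 + 0.3(51.2 + 0.3p_{IronWorks}), which gives 0.91p_{IronWorks} = 60.06 ⇒ p_{IronWorks} = 66.
Then p_{FlexHub} = 51.2 + 0.3·66 = 71.

66, 71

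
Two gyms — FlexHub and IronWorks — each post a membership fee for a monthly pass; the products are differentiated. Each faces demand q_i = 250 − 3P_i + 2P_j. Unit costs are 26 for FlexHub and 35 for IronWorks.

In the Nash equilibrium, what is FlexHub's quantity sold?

FlexHub's profit: π = (P_{FlexHub} − 26)(250 − 3P_{FlexHub} + 2P_{IronWorks}).
∂π/∂P_{FlexHub} = 328 − 6P_{FlexHub} + 2P_{IronWorks} = 0 ⇒ P_{FlexHub} = 164/3 + (1/3)P_{IronWorks}.
Similarly P_{IronWorks} = 355/6 + (1/3)P_{FlexHub}.
Plugging P_{IronWorks} into FlexHub's best response: P_{FlexHub} = 164/3 + (1/3)(355/6 + (1/3)P_{FlexHub}) ⇒ (8/9)P_{FlexHub} = 1339/18, so P_{FlexHub} = 83.6875.
Then P_{IronWorks} = 355/6 + (1/3)·83.6875 = 87.0625.
q_{FlexHub} = 250 − 3·83.6875 + 2·87.0625 = 173.0625.

173.0625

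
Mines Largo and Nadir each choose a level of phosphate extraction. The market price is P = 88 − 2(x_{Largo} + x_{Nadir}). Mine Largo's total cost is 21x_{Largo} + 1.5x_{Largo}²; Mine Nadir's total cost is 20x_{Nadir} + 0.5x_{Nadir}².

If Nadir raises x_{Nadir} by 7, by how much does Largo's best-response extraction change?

-2

Mine Largo's profit: π = x_{Largo}(88 − 2(x_{Largo} + x_{Nadir})) − 21x_{Largo} − 1.5x_{Largo}².
∂π/∂x_{Largo} = 67 − 7x_{Largo} − 2x_{Nadir} = 0, so x_{Largo} = 67/7 − (2/7)x_{Nadir}.
The reaction-function slope is −2/7, so a 7-unit rise in x_{Nadir} moves x_{Largo} by −2/7 × 7 = −2. Largo's best response falls — the actions are strategic substitutes.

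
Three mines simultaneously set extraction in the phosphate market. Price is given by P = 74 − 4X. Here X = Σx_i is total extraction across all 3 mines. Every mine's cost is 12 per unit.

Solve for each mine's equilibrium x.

A representative mine's profit is π_i = x_i(74 − 4X) − 12x_i, with X = x_i + Σ_{j≠i} x_j.
First-order condition: 62 − 8x_i − 4Σ_{j≠i} x_j = 0.
In a symmetric equilibrium every mine chooses the same x, so Σ_{j≠i} x_j = 2x. The condition becomes 62 − 16x = 0, giving x = 62/16 = 3.875.

3.875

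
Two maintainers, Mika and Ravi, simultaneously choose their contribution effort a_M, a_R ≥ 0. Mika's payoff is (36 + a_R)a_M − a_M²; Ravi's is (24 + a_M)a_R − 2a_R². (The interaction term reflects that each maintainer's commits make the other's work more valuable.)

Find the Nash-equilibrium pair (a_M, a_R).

Expanding Mika's payoff: 36a_M + a_Ra_M − a_M².
∂π/∂a_M = 36 + a_R − 2a_M = 0, so a_M = 18 + 0.5a_R.
Likewise for Ravi: a_R = 6 + 0.25a_M.
Solving the two reaction functions simultaneously: (1 − (0.5)(0.25))a_M = 18 + 0.5·6, so 0.875a_M = 21 and a_M = 24.
Then a_R = 6 + 0.25·24 = 12.

24, 12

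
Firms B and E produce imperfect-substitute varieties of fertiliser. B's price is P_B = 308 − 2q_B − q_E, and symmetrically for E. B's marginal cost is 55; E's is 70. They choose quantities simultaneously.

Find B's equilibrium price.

158.2

Firm B's profit: π = q_B(308 − 2q_B − q_E) − 55q_B.
∂π/∂q_B = 253 − 4q_B − q_E = 0 ⇒ q_B = 63.25 − 0.25q_E.
Similarly q_E = 59.5 − 0.25q_B.
Solving the two reaction functions simultaneously: (1 − (−0.25)(−0.25))q_B = 63.25 − 0.25·59.5, so 0.9375q_B = 48.375 and q_B = 51.6.
Then q_E = 59.5 − 0.25·51.6 = 46.6.
P_B = 308 − 2·51.6 − 46.6 = 158.2.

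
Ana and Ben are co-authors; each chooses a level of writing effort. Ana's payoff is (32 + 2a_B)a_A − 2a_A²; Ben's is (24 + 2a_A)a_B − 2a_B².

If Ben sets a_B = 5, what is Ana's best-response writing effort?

10.5

Expanding Ana's payoff: 32a_A + 2a_Ba_A − 2a_A².
∂π/∂a_A = 32 + 2a_B − 4a_A = 0, so a_A = 8 + 0.5a_B.
At a_B = 5: a_A = 8 + 0.5·5 = 10.5.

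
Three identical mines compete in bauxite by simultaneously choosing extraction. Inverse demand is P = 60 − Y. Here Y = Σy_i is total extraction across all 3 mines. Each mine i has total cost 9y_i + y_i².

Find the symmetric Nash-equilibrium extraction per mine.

8.5

A representative mine's profit is π_i = y_i(60 − Y) − 9y_i − y_i², with Y = y_i + Σ_{j≠i} y_j.
First-order condition: 51 − 4y_i − Σ_{j≠i} y_j = 0.
Imposing symmetry (y_j = y for all j) turns Σ_{j≠i} y_j into 2y, so 51 = 6y and y = 8.5.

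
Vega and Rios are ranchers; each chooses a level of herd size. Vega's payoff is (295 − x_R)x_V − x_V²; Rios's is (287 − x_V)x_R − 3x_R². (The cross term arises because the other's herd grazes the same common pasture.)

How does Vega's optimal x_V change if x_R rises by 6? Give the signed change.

-3

Expanding Vega's payoff: 295x_V − x_Rx_V − x_V².
∂π/∂x_V = 295 − x_R − 2x_V = 0, so x_V = 147.5 − 0.5x_R.
The reaction-function slope is −0.5, so a 6-unit rise in x_R moves x_V by −0.5 × 6 = −3. Vega's best response falls — the actions are strategic substitutes.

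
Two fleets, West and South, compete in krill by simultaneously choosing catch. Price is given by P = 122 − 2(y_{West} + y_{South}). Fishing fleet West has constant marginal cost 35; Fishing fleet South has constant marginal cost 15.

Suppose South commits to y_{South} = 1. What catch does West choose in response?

21.25

Fishing fleet West's profit: π = y_{West}(122 − 2(y_{West} + y_{South})) − 35y_{West}.
∂π/∂y_{West} = 87 − 4y_{West} − 2y_{South} = 0, so y_{West} = 21.75 − 0.5y_{South}.
At y_{South} = 1: y_{West} = 21.75 − 0.5·1 = 21.25.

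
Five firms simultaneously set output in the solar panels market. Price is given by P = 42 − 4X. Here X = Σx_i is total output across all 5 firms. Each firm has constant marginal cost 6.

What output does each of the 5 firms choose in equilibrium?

A representative firm's profit is π_i = x_i(42 − 4X) − 6x_i, with X = x_i + Σ_{j≠i} x_j.
First-order condition: 36 − 8x_i − 4Σ_{j≠i} x_j = 0.
In a symmetric equilibrium every firm chooses the same x, so Σ_{j≠i} x_j = 4x. The condition becomes 36 − 24x = 0, giving x = 36/24 = 1.5.

1.5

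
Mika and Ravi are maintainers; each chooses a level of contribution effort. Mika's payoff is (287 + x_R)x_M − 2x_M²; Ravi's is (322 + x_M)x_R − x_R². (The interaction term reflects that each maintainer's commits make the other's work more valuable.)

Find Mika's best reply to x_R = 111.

99.5

Expanding Mika's payoff: 287x_M + x_Rx_M − 2x_M².
∂π/∂x_M = 287 + x_R − 4x_M = 0, so x_M = 71.75 + 0.25x_R.
At x_R = 111: x_M = 71.75 + 0.25·111 = 99.5.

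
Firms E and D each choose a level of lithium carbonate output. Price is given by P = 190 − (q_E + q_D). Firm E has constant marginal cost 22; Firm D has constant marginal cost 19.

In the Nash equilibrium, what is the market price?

77

Firm E's profit: π = q_E(190 − (q_E + q_D)) − 22q_E.
∂π/∂q_E = 168 − 2q_E − q_D = 0, so q_E = 84 − 0.5q_D.
By the same steps for D: q_D = 85.5 − 0.5q_E.
Plugging q_D into E's best response: q_E = 84 − 0.5(85.5 − 0.5q_E) ⇒ 0.75q_E = 41.25, so q_E = 55.
Then q_D = 85.5 − 0.5·55 = 58.
Equilibrium price: P = 190 − 113 = 77.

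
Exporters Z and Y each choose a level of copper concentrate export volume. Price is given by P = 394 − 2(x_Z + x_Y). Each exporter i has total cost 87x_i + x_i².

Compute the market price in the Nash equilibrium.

Exporter Z's profit: π = x_Z(394 − 2(x_Z + x_Y)) − 87x_Z − x_Z².
∂π/∂x_Z = 307 − 6x_Z − 2x_Y = 0, so x_Z = 307/6 − (1/3)x_Y.
Setting x_Z = x_Y in the reaction function: x_Z = 307/6 − (1/3)x_Z, so x_Z = (307/6) / (4/3) = 38.375.
Equilibrium price: P = 394 − 2·76.75 = 240.5.

240.5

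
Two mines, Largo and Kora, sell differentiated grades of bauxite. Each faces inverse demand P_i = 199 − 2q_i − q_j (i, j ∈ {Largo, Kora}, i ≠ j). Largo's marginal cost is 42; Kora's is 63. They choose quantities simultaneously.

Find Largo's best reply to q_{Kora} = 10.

Mine Largo's profit: π = q_{Largo}(199 − 2q_{Largo} − q_{Kora}) − 42q_{Largo}.
∂π/∂q_{Largo} = 157 − 4q_{Largo} − q_{Kora} = 0 ⇒ q_{Largo} = 39.25 − 0.25q_{Kora}.
At q_{Kora} = 10: q_{Largo} = 39.25 − 0.25·10 = 36.75.

36.75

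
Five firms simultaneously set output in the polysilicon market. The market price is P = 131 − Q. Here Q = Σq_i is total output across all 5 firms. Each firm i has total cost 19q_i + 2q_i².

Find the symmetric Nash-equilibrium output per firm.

11.2

A representative firm's profit is π_i = q_i(131 − Q) − 19q_i − 2q_i², with Q = q_i + Σ_{j≠i} q_j.
First-order condition: 112 − 6q_i − Σ_{j≠i} q_j = 0.
In a symmetric equilibrium every firm chooses the same q, so Σ_{j≠i} q_j = 4q. The condition becomes 112 − 10q = 0, giving q = 112/10 = 11.2.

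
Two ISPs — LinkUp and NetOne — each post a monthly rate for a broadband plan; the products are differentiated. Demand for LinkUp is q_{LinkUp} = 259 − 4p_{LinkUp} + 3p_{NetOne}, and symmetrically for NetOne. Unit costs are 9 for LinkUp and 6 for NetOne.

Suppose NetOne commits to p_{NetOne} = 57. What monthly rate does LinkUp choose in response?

LinkUp's profit: π = (p_{LinkUp} − 9)(259 − 4p_{LinkUp} + 3p_{NetOne}).
∂π/∂p_{LinkUp} = 295 − 8p_{LinkUp} + 3p_{NetOne} = 0 ⇒ p_{LinkUp} = 36.875 + 0.375p_{NetOne}.
At p_{NetOne} = 57: p_{LinkUp} = 36.875 + 0.375·57 = 58.25.

58.25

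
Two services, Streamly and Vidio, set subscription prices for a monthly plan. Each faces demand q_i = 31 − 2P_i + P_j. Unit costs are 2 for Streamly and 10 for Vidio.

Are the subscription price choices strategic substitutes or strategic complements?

Streamly's profit: π = (P_{Streamly} − 2)(31 − 2P_{Streamly} + P_{Vidio}).
∂π/∂P_{Streamly} = 35 − 4P_{Streamly} + P_{Vidio} = 0 ⇒ P_{Streamly} = 8.75 + 0.25P_{Vidio}.
The best-response slope dP_{Streamly}/dP_{Vidio} = 0.25 > 0: the reaction function is upward-sloping, so the choices are strategic complements.

strategic complements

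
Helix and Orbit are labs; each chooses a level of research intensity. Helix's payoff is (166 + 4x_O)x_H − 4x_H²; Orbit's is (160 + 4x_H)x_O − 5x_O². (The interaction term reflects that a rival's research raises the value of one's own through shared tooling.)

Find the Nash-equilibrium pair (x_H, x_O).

35.9375, 30.375

Expanding Helix's payoff: 166x_H + 4x_Ox_H − 4x_H².
∂π/∂x_H = 166 + 4x_O − 8x_H = 0, so x_H = 20.75 + 0.5x_O.
Likewise for Orbit: x_O = 16 + 0.4x_H.
Plugging x_O into Helix's best response: x_H = 20.75 + 0.5(16 + 0.4x_H) ⇒ 0.8x_H = 28.75, so x_H = 35.9375.
Then x_O = 16 + 0.4·35.9375 = 30.375.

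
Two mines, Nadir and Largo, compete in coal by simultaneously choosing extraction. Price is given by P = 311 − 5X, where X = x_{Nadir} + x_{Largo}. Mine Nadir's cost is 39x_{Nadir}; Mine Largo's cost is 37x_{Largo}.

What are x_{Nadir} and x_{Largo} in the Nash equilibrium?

Mine Nadir's profit: π = x_{Nadir}(311 − 5(x_{Nadir} + x_{Largo})) − 39x_{Nadir}.
∂π/∂x_{Nadir} = 272 − 10x_{Nadir} − 5x_{Largo} = 0, so x_{Nadir} = 27.2 − 0.5x_{Largo}.
By the same steps for Largo: x_{Largo} = 27.4 − 0.5x_{Nadir}.
Solving the two reaction functions simultaneously: (1 − (−0.5)(−0.5))x_{Nadir} = 27.2 − 0.5·27.4, so 0.75x_{Nadir} = 13.5 and x_{Nadir} = 18.
Then x_{Largo} = 27.4 − 0.5·18 = 18.4.

18, 18.4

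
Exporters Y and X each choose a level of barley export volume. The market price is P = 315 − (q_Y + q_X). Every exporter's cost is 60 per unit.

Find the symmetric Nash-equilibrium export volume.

85

Exporter Y's profit: π = q_Y(315 − (q_Y + q_X)) − 60q_Y.
∂π/∂q_Y = 255 − 2q_Y − q_X = 0, so q_Y = 127.5 − 0.5q_X.
Setting q_Y = q_X in the reaction function: q_Y = 127.5 − 0.5q_Y, so q_Y = 127.5 / 1.5 = 85.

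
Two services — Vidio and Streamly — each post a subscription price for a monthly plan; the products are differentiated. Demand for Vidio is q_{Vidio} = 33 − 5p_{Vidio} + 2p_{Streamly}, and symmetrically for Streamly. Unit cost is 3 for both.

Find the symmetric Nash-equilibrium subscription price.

6

Vidio's profit: π = (p_{Vidio} − 3)(33 − 5p_{Vidio} + 2p_{Streamly}).
∂π/∂p_{Vidio} = 48 − 10p_{Vidio} + 2p_{Streamly} = 0 ⇒ p_{Vidio} = 4.8 + 0.2p_{Streamly}.
By symmetry p_{Streamly} = p_{Vidio}; substituting into the reaction function, 0.8p_{Vidio} = 4.8 and p_{Vidio} = 6.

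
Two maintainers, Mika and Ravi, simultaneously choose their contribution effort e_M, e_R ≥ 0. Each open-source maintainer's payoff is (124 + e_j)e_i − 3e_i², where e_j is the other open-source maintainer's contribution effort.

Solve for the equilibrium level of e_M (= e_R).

Mika's payoff is (124 + e_R)e_M − 3e_M².
∂π/∂e_M = 124 + e_R − 6e_M = 0, so e_M = 62/3 + (1/6)e_R.
The game is symmetric, so in equilibrium e_R = e_M: the reaction function gives (5/6)e_M = 62/3, hence e_M = 24.8.

24.8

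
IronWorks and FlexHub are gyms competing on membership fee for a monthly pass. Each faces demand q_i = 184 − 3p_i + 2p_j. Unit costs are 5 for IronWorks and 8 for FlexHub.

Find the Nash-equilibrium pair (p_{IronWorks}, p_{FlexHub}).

IronWorks's profit: π = (p_{IronWorks} − 5)(184 − 3p_{IronWorks} + 2p_{FlexHub}).
∂π/∂p_{IronWorks} = 199 − 6p_{IronWorks} + 2p_{FlexHub} = 0 ⇒ p_{IronWorks} = 199/6 + (1/3)p_{FlexHub}.
Similarly p_{FlexHub} = 104/3 + (1/3)p_{IronWorks}.
Plugging p_{FlexHub} into IronWorks's best response: p_{IronWorks} = 199/6 + (1/3)(104/3 + (1/3)p_{IronWorks}) ⇒ (8/9)p_{IronWorks} = 805/18, so p_{IronWorks} = 50.3125.
Then p_{FlexHub} = 104/3 + (1/3)·50.3125 = 51.4375.

50.3125, 51.4375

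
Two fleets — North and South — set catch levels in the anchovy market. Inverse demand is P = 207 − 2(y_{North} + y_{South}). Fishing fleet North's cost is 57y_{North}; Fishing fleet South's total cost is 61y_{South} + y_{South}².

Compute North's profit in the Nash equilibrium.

Fishing fleet North's profit: π = y_{North}(207 − 2(y_{North} + y_{South})) − 57y_{North}.
∂π/∂y_{North} = 150 − 4y_{North} − 2y_{South} = 0, so y_{North} = 37.5 − 0.5y_{South}.
For South: ∂π/∂y_{South} = 146 − 6y_{South} − 2y_{North} = 0 ⇒ y_{South} = 73/3 − (1/3)y_{North}.
Plugging y_{South} into North's best response: y_{North} = 37.5 − 0.5(73/3 − (1/3)y_{North}) ⇒ (5/6)y_{North} = 76/3, so y_{North} = 30.4.
Then y_{South} = 73/3 − (1/3)·30.4 = 14.2.
Price P = 207 − 2·44.6 = 117.8.
North's profit: (117.8 − 57)·30.4 = 1848.32.

1848.32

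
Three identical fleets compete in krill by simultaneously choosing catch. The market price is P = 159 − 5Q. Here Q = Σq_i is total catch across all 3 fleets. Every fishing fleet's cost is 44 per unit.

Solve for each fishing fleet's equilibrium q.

5.75

A representative fishing fleet's profit is π_i = q_i(159 − 5Q) − 44q_i, with Q = q_i + Σ_{j≠i} q_j.
First-order condition: 115 − 10q_i − 5Σ_{j≠i} q_j = 0.
In a symmetric equilibrium every fishing fleet chooses the same q, so Σ_{j≠i} q_j = 2q. The condition becomes 115 − 20q = 0, giving q = 115/20 = 5.75.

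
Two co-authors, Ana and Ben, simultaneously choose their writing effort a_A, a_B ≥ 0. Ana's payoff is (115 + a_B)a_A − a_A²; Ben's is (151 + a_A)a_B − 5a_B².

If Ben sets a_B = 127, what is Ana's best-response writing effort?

Expanding Ana's payoff: 115a_A + a_Ba_A − a_A².
∂π/∂a_A = 115 + a_B − 2a_A = 0, so a_A = 57.5 + 0.5a_B.
At a_B = 127: a_A = 57.5 + 0.5·127 = 121.

121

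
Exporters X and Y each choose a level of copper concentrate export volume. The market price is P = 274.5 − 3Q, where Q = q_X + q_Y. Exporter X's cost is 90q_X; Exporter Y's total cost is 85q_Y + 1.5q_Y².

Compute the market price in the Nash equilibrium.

162.8

Exporter X's profit: π = q_X(274.5 − 3(q_X + q_Y)) − 90q_X.
∂π/∂q_X = 184.5 − 6q_X − 3q_Y = 0, so q_X = 30.75 − 0.5q_Y.
For Y: ∂π/∂q_Y = 189.5 − 9q_Y − 3q_X = 0 ⇒ q_Y = 379/18 − (1/3)q_X.
Solving the two reaction functions simultaneously: (1 − (−0.5)(−1/3))q_X = 30.75 − 0.5·(379/18), so (5/6)q_X = 182/9 and q_X = 364/15.
Then q_Y = 379/18 − (1/3)·(364/15) = 389/30.
Equilibrium price: P = 274.5 − 3·(1117/30) = 162.8.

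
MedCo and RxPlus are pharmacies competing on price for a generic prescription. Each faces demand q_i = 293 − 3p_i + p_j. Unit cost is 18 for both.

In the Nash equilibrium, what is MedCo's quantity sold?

MedCo's profit: π = (p_{MedCo} − 18)(293 − 3p_{MedCo} + p_{RxPlus}).
∂π/∂p_{MedCo} = 347 − 6p_{MedCo} + p_{RxPlus} = 0 ⇒ p_{MedCo} = 347/6 + (1/6)p_{RxPlus}.
Setting p_{MedCo} = p_{RxPlus} in the reaction function: p_{MedCo} = 347/6 + (1/6)p_{MedCo}, so p_{MedCo} = (347/6) / (5/6) = 69.4.
q_{MedCo} = 293 − 3·69.4 + 69.4 = 154.2.

154.2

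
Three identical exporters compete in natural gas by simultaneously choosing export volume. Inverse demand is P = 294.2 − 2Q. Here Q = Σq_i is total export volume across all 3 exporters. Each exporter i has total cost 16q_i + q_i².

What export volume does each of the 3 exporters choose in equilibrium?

A representative exporter's profit is π_i = q_i(294.2 − 2Q) − 16q_i − q_i², with Q = q_i + Σ_{j≠i} q_j.
First-order condition: 278.2 − 6q_i − 2Σ_{j≠i} q_j = 0.
Imposing symmetry (q_j = q for all j) turns Σ_{j≠i} q_j into 2q, so 278.2 = 10q and q = 27.82.

27.82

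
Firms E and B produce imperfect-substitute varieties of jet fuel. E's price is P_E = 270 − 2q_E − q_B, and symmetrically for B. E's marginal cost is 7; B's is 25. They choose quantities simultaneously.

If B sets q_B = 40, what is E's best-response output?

55.75

Firm E's profit: π = q_E(270 − 2q_E − q_B) − 7q_E.
∂π/∂q_E = 263 − 4q_E − q_B = 0 ⇒ q_E = 65.75 − 0.25q_B.
At q_B = 40: q_E = 65.75 − 0.25·40 = 55.75.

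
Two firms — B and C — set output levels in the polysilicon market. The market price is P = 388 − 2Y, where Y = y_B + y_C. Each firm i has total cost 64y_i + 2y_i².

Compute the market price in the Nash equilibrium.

258.4

Firm B's profit: π = y_B(388 − 2(y_B + y_C)) − 64y_B − 2y_B².
∂π/∂y_B = 324 − 8y_B − 2y_C = 0, so y_B = 40.5 − 0.25y_C.
By symmetry y_C = y_B; substituting into the reaction function, 1.25y_B = 40.5 and y_B = 32.4.
Equilibrium price: P = 388 − 2·64.8 = 258.4.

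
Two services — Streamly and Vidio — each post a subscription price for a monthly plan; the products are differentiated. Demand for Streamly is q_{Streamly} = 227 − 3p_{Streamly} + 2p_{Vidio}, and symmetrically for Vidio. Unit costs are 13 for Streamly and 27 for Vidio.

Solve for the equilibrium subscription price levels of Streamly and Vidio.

Streamly's profit: π = (p_{Streamly} − 13)(227 − 3p_{Streamly} + 2p_{Vidio}).
∂π/∂p_{Streamly} = 266 − 6p_{Streamly} + 2p_{Vidio} = 0 ⇒ p_{Streamly} = 133/3 + (1/3)p_{Vidio}.
Similarly p_{Vidio} = 154/3 + (1/3)p_{Streamly}.
Substituting the second reaction function into the first: p_{Streamly} = 133/3 + (1/3)(154/3 + (1/3)p_{Streamly}), which gives (8/9)p_{Streamly} = 553/9 ⇒ p_{Streamly} = 69.125.
Then p_{Vidio} = 154/3 + (1/3)·69.125 = 74.375.

69.125, 74.375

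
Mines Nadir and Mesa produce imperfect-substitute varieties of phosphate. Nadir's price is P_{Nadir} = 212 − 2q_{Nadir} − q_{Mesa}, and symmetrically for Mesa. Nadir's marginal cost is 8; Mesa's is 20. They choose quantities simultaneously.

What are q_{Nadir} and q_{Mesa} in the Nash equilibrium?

Mine Nadir's profit: π = q_{Nadir}(212 − 2q_{Nadir} − q_{Mesa}) − 8q_{Nadir}.
∂π/∂q_{Nadir} = 204 − 4q_{Nadir} − q_{Mesa} = 0 ⇒ q_{Nadir} = 51 − 0.25q_{Mesa}.
Similarly q_{Mesa} = 48 − 0.25q_{Nadir}.
Substituting the second reaction function into the first: q_{Nadir} = 51 − 0.25(48 − 0.25q_{Nadir}), which gives 0.9375q_{Nadir} = 39 ⇒ q_{Nadir} = 41.6.
Then q_{Mesa} = 48 − 0.25·41.6 = 37.6.

41.6, 37.6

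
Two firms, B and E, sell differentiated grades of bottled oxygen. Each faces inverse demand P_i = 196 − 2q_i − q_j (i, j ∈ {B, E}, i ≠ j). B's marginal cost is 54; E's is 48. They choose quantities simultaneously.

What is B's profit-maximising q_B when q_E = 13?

Firm B's profit: π = q_B(196 − 2q_B − q_E) − 54q_B.
∂π/∂q_B = 142 − 4q_B − q_E = 0 ⇒ q_B = 35.5 − 0.25q_E.
At q_E = 13: q_B = 35.5 − 0.25·13 = 32.25.

32.25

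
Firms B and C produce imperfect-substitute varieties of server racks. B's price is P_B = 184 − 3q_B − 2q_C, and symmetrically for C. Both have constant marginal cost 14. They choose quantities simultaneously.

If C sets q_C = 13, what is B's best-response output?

24

Firm B's profit: π = q_B(184 − 3q_B − 2q_C) − 14q_B.
∂π/∂q_B = 170 − 6q_B − 2q_C = 0 ⇒ q_B = 85/3 − (1/3)q_C.
At q_C = 13: q_B = 85/3 − (1/3)·13 = 24.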